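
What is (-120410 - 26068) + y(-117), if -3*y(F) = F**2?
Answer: -151041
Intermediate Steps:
y(F) = -F**2/3
(-120410 - 26068) + y(-117) = (-120410 - 26068) - 1/3*(-117)**2 = -146478 - 1/3*13689 = -146478 - 4563 = -151041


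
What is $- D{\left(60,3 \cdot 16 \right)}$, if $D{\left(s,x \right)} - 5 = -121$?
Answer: $116$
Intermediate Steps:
$D{\left(s,x \right)} = -116$ ($D{\left(s,x \right)} = 5 - 121 = -116$)
$- D{\left(60,3 \cdot 16 \right)} = \left(-1\right) \left(-116\right) = 116$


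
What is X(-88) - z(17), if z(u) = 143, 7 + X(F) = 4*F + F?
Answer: -590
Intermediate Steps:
X(F) = -7 + 5*F (X(F) = -7 + (4*F + F) = -7 + 5*F)
X(-88) - z(17) = (-7 + 5*(-88)) - 1*143 = (-7 - 440) - 143 = -447 - 143 = -590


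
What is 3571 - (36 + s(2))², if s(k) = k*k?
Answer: 1971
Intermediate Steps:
s(k) = k²
3571 - (36 + s(2))² = 3571 - (36 + 2²)² = 3571 - (36 + 4)² = 3571 - 1*40² = 3571 - 1*1600 = 3571 - 1600 = 1971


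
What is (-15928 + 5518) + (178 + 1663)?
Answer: -8569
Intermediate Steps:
(-15928 + 5518) + (178 + 1663) = -10410 + 1841 = -8569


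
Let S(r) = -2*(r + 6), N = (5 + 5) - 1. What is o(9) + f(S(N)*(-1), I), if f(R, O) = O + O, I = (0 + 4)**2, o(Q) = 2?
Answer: 34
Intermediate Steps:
N = 9 (N = 10 - 1 = 9)
S(r) = -12 - 2*r (S(r) = -2*(6 + r) = -12 - 2*r)
I = 16 (I = 4**2 = 16)
f(R, O) = 2*O
o(9) + f(S(N)*(-1), I) = 2 + 2*16 = 2 + 32 = 34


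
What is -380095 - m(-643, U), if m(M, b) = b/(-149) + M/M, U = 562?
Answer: -56633742/149 ≈ -3.8009e+5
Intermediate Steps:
m(M, b) = 1 - b/149 (m(M, b) = b*(-1/149) + 1 = -b/149 + 1 = 1 - b/149)
-380095 - m(-643, U) = -380095 - (1 - 1/149*562) = -380095 - (1 - 562/149) = -380095 - 1*(-413/149) = -380095 + 413/149 = -56633742/149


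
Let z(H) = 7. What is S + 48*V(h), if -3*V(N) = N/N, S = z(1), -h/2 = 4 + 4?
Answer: -9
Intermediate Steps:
h = -16 (h = -2*(4 + 4) = -2*8 = -16)
S = 7
V(N) = -1/3 (V(N) = -N/(3*N) = -1/3*1 = -1/3)
S + 48*V(h) = 7 + 48*(-1/3) = 7 - 16 = -9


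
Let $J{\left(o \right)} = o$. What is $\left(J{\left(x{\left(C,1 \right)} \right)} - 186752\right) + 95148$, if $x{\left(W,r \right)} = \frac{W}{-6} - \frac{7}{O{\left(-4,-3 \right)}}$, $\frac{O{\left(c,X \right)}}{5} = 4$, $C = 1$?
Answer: $- \frac{5496271}{60} \approx -91605.0$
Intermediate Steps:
$O{\left(c,X \right)} = 20$ ($O{\left(c,X \right)} = 5 \cdot 4 = 20$)
$x{\left(W,r \right)} = - \frac{7}{20} - \frac{W}{6}$ ($x{\left(W,r \right)} = \frac{W}{-6} - \frac{7}{20} = W \left(- \frac{1}{6}\right) - \frac{7}{20} = - \frac{W}{6} - \frac{7}{20} = - \frac{7}{20} - \frac{W}{6}$)
$\left(J{\left(x{\left(C,1 \right)} \right)} - 186752\right) + 95148 = \left(\left(- \frac{7}{20} - \frac{1}{6}\right) - 186752\right) + 95148 = \left(- \frac{31}{60} - 186752\right) + 95148 = - \frac{11205151}{60} + 95148 = - \frac{5496271}{60}$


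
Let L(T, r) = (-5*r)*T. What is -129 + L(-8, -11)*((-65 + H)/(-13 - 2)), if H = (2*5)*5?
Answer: -569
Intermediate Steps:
L(T, r) = -5*T*r
H = 50 (H = 10*5 = 50)
-129 + L(-8, -11)*((-65 + H)/(-13 - 2)) = -129 + (-5*(-8)*(-11))*((-65 + 50)/(-13 - 2)) = -129 - (-6600)/(-15) = -129 - (-6600)*(-1)/15 = -129 - 440*1 = -129 - 440 = -569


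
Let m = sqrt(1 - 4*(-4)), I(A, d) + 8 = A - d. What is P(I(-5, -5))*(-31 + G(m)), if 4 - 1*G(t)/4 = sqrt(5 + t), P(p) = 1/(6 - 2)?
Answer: -15/4 - sqrt(5 + sqrt(17)) ≈ -6.7704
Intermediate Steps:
I(A, d) = -8 + A - d (I(A, d) = -8 + (A - d) = -8 + A - d)
m = sqrt(17) (m = sqrt(1 + 16) = sqrt(17) ≈ 4.1231)
P(p) = 1/4
G(t) = 16 - 4*sqrt(5 + t)
P(I(-5, -5))*(-31 + G(m)) = (-31 + (16 - 4*sqrt(5 + sqrt(17))))/4 = (-15 - 4*sqrt(5 + sqrt(17)))/4 = -15/4 - sqrt(5 + sqrt(17))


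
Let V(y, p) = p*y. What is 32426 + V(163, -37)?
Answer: 26395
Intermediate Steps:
32426 + V(163, -37) = 32426 - 37*163 = 32426 - 6031 = 26395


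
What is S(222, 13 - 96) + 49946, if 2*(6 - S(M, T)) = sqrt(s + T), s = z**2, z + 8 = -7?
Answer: 49952 - sqrt(142)/2 ≈ 49946.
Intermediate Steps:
z = -15 (z = -8 - 7 = -15)
s = 225 (s = (-15)**2 = 225)
S(M, T) = 6 - sqrt(225 + T)/2
S(222, 13 - 96) + 49946 = (6 - sqrt(225 + (13 - 96))/2) + 49946 = (6 - sqrt(225 - 83)/2) + 49946 = (6 - sqrt(142)/2) + 49946 = 49952 - sqrt(142)/2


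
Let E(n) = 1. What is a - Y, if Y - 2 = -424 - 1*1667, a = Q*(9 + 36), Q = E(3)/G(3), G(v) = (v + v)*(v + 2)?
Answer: 4181/2 ≈ 2090.5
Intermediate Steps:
G(v) = 2*v*(2 + v) (G(v) = (2*v)*(2 + v) = 2*v*(2 + v))
Q = 1/30 (Q = 1/(2*3*(2 + 3)) = 1/(2*3*5) = 1/30 ≈ 0.033333)
a = 3/2 (a = (9 + 36)/30 = (1/30)*45 = 3/2 ≈ 1.5000)
Y = -2089 (Y = 2 + (-424 - 1*1667) = 2 + (-424 - 1667) = 2 - 2091 = -2089)
a - Y = 3/2 - 1*(-2089) = 3/2 + 2089 = 4181/2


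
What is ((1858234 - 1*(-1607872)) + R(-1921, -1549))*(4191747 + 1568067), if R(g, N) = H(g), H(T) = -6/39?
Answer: 259533624716064/13 ≈ 1.9964e+13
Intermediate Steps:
H(T) = -2/13 (H(T) = -6*1/39 = -2/13)
R(g, N) = -2/13
((1858234 - 1*(-1607872)) + R(-1921, -1549))*(4191747 + 1568067) = ((1858234 - 1*(-1607872)) - 2/13)*(4191747 + 1568067) = ((1858234 + 1607872) - 2/13)*5759814 = (3466106 - 2/13)*5759814 = (45059376/13)*5759814 = 259533624716064/13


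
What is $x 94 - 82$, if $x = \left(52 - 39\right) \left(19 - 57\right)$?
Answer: $-46518$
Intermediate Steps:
$x = -494$ ($x = 13 \left(-38\right) = -494$)
$x 94 - 82 = \left(-494\right) 94 - 82 = -46436 - 82 = -46518$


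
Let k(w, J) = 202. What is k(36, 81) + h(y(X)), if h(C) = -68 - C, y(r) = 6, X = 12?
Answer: 128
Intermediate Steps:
k(36, 81) + h(y(X)) = 202 + (-68 - 1*6) = 202 + (-68 - 6) = 202 - 74 = 128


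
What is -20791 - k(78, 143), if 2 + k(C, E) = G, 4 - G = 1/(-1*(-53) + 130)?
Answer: -3805118/183 ≈ -20793.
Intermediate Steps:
G = 731/183 (G = 4 - 1/(-1*(-53) + 130) = 4 - 1/(53 + 130) = 4 - 1/183 = 731/183 ≈ 3.9945)
k(C, E) = 365/183 (k(C, E) = -2 + 731/183 = 365/183)
-20791 - k(78, 143) = -20791 - 1*365/183 = -20791 - 365/183 = -3805118/183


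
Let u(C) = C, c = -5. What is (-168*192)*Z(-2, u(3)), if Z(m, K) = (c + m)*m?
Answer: -451584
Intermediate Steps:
Z(m, K) = m*(-5 + m) (Z(m, K) = (-5 + m)*m = m*(-5 + m))
(-168*192)*Z(-2, u(3)) = (-168*192)*(-2*(-5 - 2)) = -(-64512)*(-7) = -32256*14 = -451584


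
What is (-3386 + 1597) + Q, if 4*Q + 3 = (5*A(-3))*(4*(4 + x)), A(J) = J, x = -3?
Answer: -7219/4 ≈ -1804.8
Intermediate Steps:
Q = -63/4 (Q = -¾ + ((5*(-3))*(4*(4 - 3)))/4 = -¾ + (-60)/4 = -¾ + (-15*4)/4 = -¾ + (¼)*(-60) = -¾ - 15 = -63/4 ≈ -15.750)
(-3386 + 1597) + Q = (-3386 + 1597) - 63/4 = -1789 - 63/4 = -7219/4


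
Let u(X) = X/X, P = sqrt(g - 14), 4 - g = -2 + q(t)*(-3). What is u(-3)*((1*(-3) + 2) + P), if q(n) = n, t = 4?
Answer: 1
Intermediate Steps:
g = 18 (g = 4 - (-2 + 4*(-3)) = 4 - (-2 - 12) = 4 - 1*(-14) = 4 + 14 = 18)
P = 2 (P = sqrt(18 - 14) = sqrt(4) = 2)
u(X) = 1
u(-3)*((1*(-3) + 2) + P) = 1*((1*(-3) + 2) + 2) = 1*((-3 + 2) + 2) = 1*(-1 + 2) = 1*1 = 1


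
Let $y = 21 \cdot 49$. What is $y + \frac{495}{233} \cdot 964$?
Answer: $\frac{716937}{233} \approx 3077.0$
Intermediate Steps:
$y = 1029$
$y + \frac{495}{233} \cdot 964 = 1029 + \frac{495}{233} \cdot 964 = 1029 + \frac{477180}{233} = \frac{716937}{233}$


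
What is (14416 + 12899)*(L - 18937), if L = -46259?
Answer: -1780828740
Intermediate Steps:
(14416 + 12899)*(L - 18937) = (14416 + 12899)*(-46259 - 18937) = 27315*(-65196) = -1780828740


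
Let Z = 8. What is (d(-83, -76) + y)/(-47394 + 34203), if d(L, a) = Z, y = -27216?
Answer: 27208/13191 ≈ 2.0626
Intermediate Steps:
d(L, a) = 8
(d(-83, -76) + y)/(-47394 + 34203) = (8 - 27216)/(-47394 + 34203) = -27208/(-13191) = -27208*(-1/13191) = 27208/13191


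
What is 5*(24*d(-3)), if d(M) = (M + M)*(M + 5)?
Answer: -1440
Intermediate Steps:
d(M) = 2*M*(5 + M) (d(M) = (2*M)*(5 + M) = 2*M*(5 + M))
5*(24*d(-3)) = 5*(24*(2*(-3)*(5 - 3))) = 5*(24*(2*(-3)*2)) = 5*(24*(-12)) = 5*(-288) = -1440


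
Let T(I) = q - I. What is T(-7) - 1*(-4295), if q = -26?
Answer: 4276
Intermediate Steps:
T(I) = -26 - I
T(-7) - 1*(-4295) = (-26 - 1*(-7)) - 1*(-4295) = (-26 + 7) + 4295 = -19 + 4295 = 4276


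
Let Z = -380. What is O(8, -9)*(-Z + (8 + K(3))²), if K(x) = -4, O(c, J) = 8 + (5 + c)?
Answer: 8316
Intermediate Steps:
O(c, J) = 13 + c
O(8, -9)*(-Z + (8 + K(3))²) = (13 + 8)*(-1*(-380) + (8 - 4)²) = 21*(380 + 4²) = 21*(380 + 16) = 21*396 = 8316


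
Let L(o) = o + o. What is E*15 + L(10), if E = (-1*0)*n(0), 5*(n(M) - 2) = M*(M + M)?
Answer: 20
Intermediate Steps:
L(o) = 2*o
n(M) = 2 + 2*M**2/5 (n(M) = 2 + (M*(M + M))/5 = 2 + (M*(2*M))/5 = 2 + (2*M**2)/5 = 2 + 2*M**2/5)
E = 0 (E = (-1*0)*(2 + (2/5)*0**2) = 0*(2 + (2/5)*0) = 0*(2 + 0) = 0*2 = 0)
E*15 + L(10) = 0*15 + 2*10 = 0 + 20 = 20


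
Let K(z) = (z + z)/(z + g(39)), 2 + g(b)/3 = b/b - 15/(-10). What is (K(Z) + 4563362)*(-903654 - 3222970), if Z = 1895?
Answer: -71427073095335104/3793 ≈ -1.8831e+13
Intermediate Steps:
g(b) = 3/2 (g(b) = -6 + 3*(b/b - 15/(-10)) = -6 + 3*(1 - 15*(-⅒)) = -6 + 3*(1 + 3/2) = -6 + 3*(5/2) = -6 + 15/2 = 3/2)
K(z) = 2*z/(3/2 + z) (K(z) = (z + z)/(z + 3/2) = (2*z)/(3/2 + z) = 2*z/(3/2 + z))
(K(Z) + 4563362)*(-903654 - 3222970) = (4*1895/(3 + 2*1895) + 4563362)*(-903654 - 3222970) = (4*1895/(3 + 3790) + 4563362)*(-4126624) = (4*1895/3793 + 4563362)*(-4126624) = (4*1895*(1/3793) + 4563362)*(-4126624) = (7580/3793 + 4563362)*(-4126624) = (17308839646/3793)*(-4126624) = -71427073095335104/3793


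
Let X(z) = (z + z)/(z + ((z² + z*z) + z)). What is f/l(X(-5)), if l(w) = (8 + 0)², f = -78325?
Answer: -78325/64 ≈ -1223.8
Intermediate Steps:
X(z) = 2*z/(2*z + 2*z²) (X(z) = (2*z)/(z + ((z² + z²) + z)) = (2*z)/(z + (2*z² + z)) = (2*z)/(z + (z + 2*z²)) = (2*z)/(2*z + 2*z²) = 2*z/(2*z + 2*z²))
l(w) = 64 (l(w) = 8² = 64)
f/l(X(-5)) = -78325/64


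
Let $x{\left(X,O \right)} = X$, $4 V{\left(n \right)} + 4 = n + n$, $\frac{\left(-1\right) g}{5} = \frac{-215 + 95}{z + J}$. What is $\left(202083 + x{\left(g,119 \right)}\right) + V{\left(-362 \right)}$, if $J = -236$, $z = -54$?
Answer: $\frac{5855069}{29} \approx 2.019 \cdot 10^{5}$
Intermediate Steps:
$g = - \frac{60}{29}$ ($g = - 5 \frac{-215 + 95}{-54 - 236} = - 5 \left(- \frac{120}{-290}\right) = - 5 \left(\left(-120\right) \left(- \frac{1}{290}\right)\right) = \left(-5\right) \frac{12}{29} = - \frac{60}{29} \approx -2.069$)
$V{\left(n \right)} = -1 + \frac{n}{2}$ ($V{\left(n \right)} = -1 + \frac{n + n}{4} = -1 + \frac{2 n}{4} = -1 + \frac{n}{2}$)
$\left(202083 + x{\left(g,119 \right)}\right) + V{\left(-362 \right)} = \left(202083 - \frac{60}{29}\right) + \left(-1 + \frac{1}{2} \left(-362\right)\right) = \frac{5860347}{29} - 182 = \frac{5855069}{29}$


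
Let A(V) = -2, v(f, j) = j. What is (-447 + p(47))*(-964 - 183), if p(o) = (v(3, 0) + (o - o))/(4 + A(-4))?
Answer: 512709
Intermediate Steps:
p(o) = 0 (p(o) = (0 + (o - o))/(4 - 2) = (0 + 0)/2 = 0*(½) = 0)
(-447 + p(47))*(-964 - 183) = (-447 + 0)*(-964 - 183) = -447*(-1147) = 512709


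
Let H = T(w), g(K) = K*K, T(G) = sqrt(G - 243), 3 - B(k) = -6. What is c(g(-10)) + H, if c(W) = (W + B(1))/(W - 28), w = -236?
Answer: 109/72 + I*sqrt(479) ≈ 1.5139 + 21.886*I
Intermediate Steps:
B(k) = 9 (B(k) = 3 - 1*(-6) = 3 + 6 = 9)
T(G) = sqrt(-243 + G)
g(K) = K**2
c(W) = (9 + W)/(-28 + W) (c(W) = (W + 9)/(W - 28) = (9 + W)/(-28 + W))
H = I*sqrt(479) (H = sqrt(-243 - 236) = sqrt(-479) = I*sqrt(479) ≈ 21.886*I)
c(g(-10)) + H = (9 + (-10)**2)/(-28 + (-10)**2) + I*sqrt(479) = (9 + 100)/(-28 + 100) + I*sqrt(479) = 109/72 + I*sqrt(479)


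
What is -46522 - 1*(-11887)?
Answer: -34635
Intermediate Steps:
-46522 - 1*(-11887) = -46522 + 11887 = -34635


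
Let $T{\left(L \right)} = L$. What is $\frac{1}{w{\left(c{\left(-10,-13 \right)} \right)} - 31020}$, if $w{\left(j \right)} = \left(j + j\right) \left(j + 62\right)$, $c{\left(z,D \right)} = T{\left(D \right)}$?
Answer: $- \frac{1}{32294} \approx -3.0965 \cdot 10^{-5}$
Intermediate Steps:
$c{\left(z,D \right)} = D$
$w{\left(j \right)} = 2 j \left(62 + j\right)$
$\frac{1}{w{\left(c{\left(-10,-13 \right)} \right)} - 31020} = \frac{1}{2 \left(-13\right) \left(62 - 13\right) - 31020} = \frac{1}{2 \left(-13\right) 49 - 31020} = \frac{1}{-1274 - 31020} = \frac{1}{-32294} = - \frac{1}{32294}$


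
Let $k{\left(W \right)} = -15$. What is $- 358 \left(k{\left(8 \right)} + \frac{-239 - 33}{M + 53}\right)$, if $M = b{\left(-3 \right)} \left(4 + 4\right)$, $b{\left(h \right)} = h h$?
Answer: $\frac{768626}{125} \approx 6149.0$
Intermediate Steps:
$b{\left(h \right)} = h^{2}$
$M = 72$ ($M = \left(-3\right)^{2} \left(4 + 4\right) = 9 \cdot 8 = 72$)
$- 358 \left(k{\left(8 \right)} + \frac{-239 - 33}{M + 53}\right) = - 358 \left(-15 + \frac{-239 - 33}{72 + 53}\right) = - 358 \left(-15 - \frac{272}{125}\right) = \left(-358\right) \left(- \frac{2147}{125}\right) = \frac{768626}{125}$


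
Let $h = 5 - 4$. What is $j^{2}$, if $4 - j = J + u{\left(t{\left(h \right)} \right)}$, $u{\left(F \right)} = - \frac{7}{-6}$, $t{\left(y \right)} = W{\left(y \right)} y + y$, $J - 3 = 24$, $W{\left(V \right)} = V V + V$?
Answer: $\frac{21025}{36} \approx 584.03$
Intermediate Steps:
$W{\left(V \right)} = V + V^{2}$ ($W{\left(V \right)} = V^{2} + V = V + V^{2}$)
$h = 1$ ($h = 5 - 4 = 1$)
$J = 27$ ($J = 3 + 24 = 27$)
$t{\left(y \right)} = y + y^{2} \left(1 + y\right)$ ($t{\left(y \right)} = y \left(1 + y\right) y + y = y^{2} \left(1 + y\right) + y = y + y^{2} \left(1 + y\right)$)
$u{\left(F \right)} = \frac{7}{6}$ ($u{\left(F \right)} = \left(-7\right) \left(- \frac{1}{6}\right) = \frac{7}{6}$)
$j = - \frac{145}{6}$ ($j = 4 - \left(27 + \frac{7}{6}\right) = 4 - \frac{169}{6} = - \frac{145}{6} \approx -24.167$)
$j^{2} = \left(- \frac{145}{6}\right)^{2} = \frac{21025}{36}$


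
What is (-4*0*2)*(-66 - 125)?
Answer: 0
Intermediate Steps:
(-4*0*2)*(-66 - 125) = (0*2)*(-191) = 0*(-191) = 0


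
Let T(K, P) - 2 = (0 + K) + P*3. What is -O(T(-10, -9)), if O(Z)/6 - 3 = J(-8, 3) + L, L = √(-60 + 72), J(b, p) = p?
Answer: -36 - 12*√3 ≈ -56.785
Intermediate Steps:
T(K, P) = 2 + K + 3*P (T(K, P) = 2 + ((0 + K) + P*3) = 2 + (K + 3*P) = 2 + K + 3*P)
L = 2*√3 (L = √12 = 2*√3 ≈ 3.4641)
O(Z) = 36 + 12*√3 (O(Z) = 18 + 6*(3 + 2*√3) = 18 + (18 + 12*√3) = 36 + 12*√3)
-O(T(-10, -9)) = -(36 + 12*√3) = -36 - 12*√3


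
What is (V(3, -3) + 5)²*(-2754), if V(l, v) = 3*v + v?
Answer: -134946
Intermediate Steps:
V(l, v) = 4*v
(V(3, -3) + 5)²*(-2754) = (4*(-3) + 5)²*(-2754) = (-12 + 5)²*(-2754) = (-7)²*(-2754) = 49*(-2754) = -134946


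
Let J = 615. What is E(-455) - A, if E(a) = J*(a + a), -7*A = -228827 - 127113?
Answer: -4273490/7 ≈ -6.1050e+5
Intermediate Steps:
A = 355940/7 (A = -(-228827 - 127113)/7 = -⅐*(-355940) = 355940/7 ≈ 50849.)
E(a) = 1230*a (E(a) = 615*(a + a) = 615*(2*a) = 1230*a)
E(-455) - A = 1230*(-455) - 1*355940/7 = -559650 - 355940/7 = -4273490/7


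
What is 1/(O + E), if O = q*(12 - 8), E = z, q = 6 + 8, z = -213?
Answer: -1/157 ≈ -0.0063694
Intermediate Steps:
q = 14
E = -213
O = 56 (O = 14*(12 - 8) = 14*4 = 56)
1/(O + E) = 1/(56 - 213) = 1/(-157) = -1/157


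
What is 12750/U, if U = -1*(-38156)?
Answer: 6375/19078 ≈ 0.33415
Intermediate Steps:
U = 38156
12750/U = 12750/38156 = 12750*(1/38156) = 6375/19078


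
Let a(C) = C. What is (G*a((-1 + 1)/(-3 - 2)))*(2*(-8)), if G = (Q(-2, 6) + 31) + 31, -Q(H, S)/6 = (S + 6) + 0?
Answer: 0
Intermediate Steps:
Q(H, S) = -36 - 6*S (Q(H, S) = -6*((S + 6) + 0) = -6*((6 + S) + 0) = -6*(6 + S) = -36 - 6*S)
G = -10 (G = ((-36 - 6*6) + 31) + 31 = ((-36 - 36) + 31) + 31 = (-72 + 31) + 31 = -41 + 31 = -10)
(G*a((-1 + 1)/(-3 - 2)))*(2*(-8)) = (-10*(-1 + 1)/(-3 - 2))*(2*(-8)) = -0/(-5)*(-16) = -0*(-1)/5*(-16) = -10*0*(-16) = 0*(-16) = 0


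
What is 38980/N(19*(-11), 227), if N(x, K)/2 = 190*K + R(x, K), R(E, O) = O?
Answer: 19490/43357 ≈ 0.44952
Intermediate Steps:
N(x, K) = 382*K (N(x, K) = 2*(190*K + K) = 2*(191*K) = 382*K)
38980/N(19*(-11), 227) = 38980/((382*227)) = 38980/86714 = 38980*(1/86714) = 19490/43357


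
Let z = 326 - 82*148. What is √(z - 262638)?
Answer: 4*I*√17153 ≈ 523.88*I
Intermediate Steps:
z = -11810 (z = 326 - 12136 = -11810)
√(z - 262638) = √(-11810 - 262638) = √(-274448) = 4*I*√17153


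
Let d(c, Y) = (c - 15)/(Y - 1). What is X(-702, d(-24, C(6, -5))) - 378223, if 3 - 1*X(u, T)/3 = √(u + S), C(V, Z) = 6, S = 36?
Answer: -378214 - 9*I*√74 ≈ -3.7821e+5 - 77.421*I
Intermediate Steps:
d(c, Y) = (-15 + c)/(-1 + Y)
X(u, T) = 9 - 3*√(36 + u) (X(u, T) = 9 - 3*√(u + 36) = 9 - 3*√(36 + u))
X(-702, d(-24, C(6, -5))) - 378223 = (9 - 3*√(36 - 702)) - 378223 = (9 - 9*I*√74) - 378223 = -378214 - 9*I*√74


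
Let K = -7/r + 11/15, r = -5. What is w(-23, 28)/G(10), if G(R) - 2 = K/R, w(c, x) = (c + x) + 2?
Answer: 525/166 ≈ 3.1627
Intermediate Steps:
w(c, x) = 2 + c + x
K = 32/15 (K = -7/(-5) + 11/15 = -7*(-⅕) + 11*(1/15) = 7/5 + 11/15 = 32/15 ≈ 2.1333)
G(R) = 2 + 32/(15*R)
w(-23, 28)/G(10) = (2 - 23 + 28)/(2 + (32/15)/10) = 7/(2 + (32/15)*(⅒)) = 7/(2 + 16/75) = 7/(166/75) = 7*(75/166) = 525/166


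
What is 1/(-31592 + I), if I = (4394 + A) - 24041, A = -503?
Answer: -1/51742 ≈ -1.9327e-5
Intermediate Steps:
I = -20150 (I = (4394 - 503) - 24041 = 3891 - 24041 = -20150)
1/(-31592 + I) = 1/(-31592 - 20150) = 1/(-51742) = -1/51742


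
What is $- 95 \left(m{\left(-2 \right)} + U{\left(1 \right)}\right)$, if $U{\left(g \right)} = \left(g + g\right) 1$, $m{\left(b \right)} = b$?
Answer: $0$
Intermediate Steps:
$U{\left(g \right)} = 2 g$ ($U{\left(g \right)} = 2 g 1 = 2 g$)
$- 95 \left(m{\left(-2 \right)} + U{\left(1 \right)}\right) = - 95 \left(-2 + 2 \cdot 1\right) = - 95 \left(-2 + 2\right) = \left(-95\right) 0 = 0$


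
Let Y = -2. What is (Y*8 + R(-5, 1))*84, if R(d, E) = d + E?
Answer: -1680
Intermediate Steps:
R(d, E) = E + d
(Y*8 + R(-5, 1))*84 = (-2*8 + (1 - 5))*84 = (-16 - 4)*84 = -20*84 = -1680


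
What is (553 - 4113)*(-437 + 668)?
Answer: -822360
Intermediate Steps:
(553 - 4113)*(-437 + 668) = -3560*231 = -822360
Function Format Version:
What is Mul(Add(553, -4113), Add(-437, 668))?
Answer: -822360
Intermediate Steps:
Mul(Add(553, -4113), Add(-437, 668)) = Mul(-3560, 231) = -822360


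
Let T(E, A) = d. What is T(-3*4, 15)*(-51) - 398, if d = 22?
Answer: -1520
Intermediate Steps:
T(E, A) = 22
T(-3*4, 15)*(-51) - 398 = 22*(-51) - 398 = -1122 - 398 = -1520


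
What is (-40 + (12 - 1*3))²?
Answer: 961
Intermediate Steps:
(-40 + (12 - 1*3))² = (-40 + (12 - 3))² = (-40 + 9)² = (-31)² = 961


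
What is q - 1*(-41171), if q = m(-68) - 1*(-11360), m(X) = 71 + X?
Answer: 52534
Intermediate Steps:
q = 11363 (q = (71 - 68) - 1*(-11360) = 3 + 11360 = 11363)
q - 1*(-41171) = 11363 - 1*(-41171) = 11363 + 41171 = 52534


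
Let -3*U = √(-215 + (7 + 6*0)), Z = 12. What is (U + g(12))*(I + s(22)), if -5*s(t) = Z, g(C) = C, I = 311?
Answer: 18516/5 - 6172*I*√13/15 ≈ 3703.2 - 1483.6*I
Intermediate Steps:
s(t) = -12/5 (s(t) = -⅕*12 = -12/5)
U = -4*I*√13/3 (U = -√(-215 + (7 + 6*0))/3 = -√(-215 + (7 + 0))/3 = -√(-215 + 7)/3 = -4*I*√13/3 ≈ -4.8074*I)
(U + g(12))*(I + s(22)) = (-4*I*√13/3 + 12)*(311 - 12/5) = (12 - 4*I*√13/3)*(1543/5) = 18516/5 - 6172*I*√13/15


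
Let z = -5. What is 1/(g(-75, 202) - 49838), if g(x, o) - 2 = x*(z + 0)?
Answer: -1/49461 ≈ -2.0218e-5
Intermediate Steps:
g(x, o) = 2 - 5*x (g(x, o) = 2 + x*(-5 + 0) = 2 + x*(-5) = 2 - 5*x)
1/(g(-75, 202) - 49838) = 1/((2 - 5*(-75)) - 49838) = 1/((2 + 375) - 49838) = 1/(377 - 49838) = 1/(-49461) = -1/49461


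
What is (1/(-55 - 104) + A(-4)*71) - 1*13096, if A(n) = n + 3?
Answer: -2093554/159 ≈ -13167.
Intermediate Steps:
A(n) = 3 + n
(1/(-55 - 104) + A(-4)*71) - 1*13096 = (1/(-55 - 104) + (3 - 4)*71) - 1*13096 = (1/(-159) - 1*71) - 13096 = (-1/159 - 71) - 13096 = -11290/159 - 13096 = -2093554/159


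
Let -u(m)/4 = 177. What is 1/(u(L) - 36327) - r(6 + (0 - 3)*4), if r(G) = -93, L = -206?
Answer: 3444254/37035 ≈ 93.000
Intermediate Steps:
u(m) = -708 (u(m) = -4*177 = -708)
1/(u(L) - 36327) - r(6 + (0 - 3)*4) = 1/(-708 - 36327) - 1*(-93) = 1/(-37035) + 93 = -1/37035 + 93 = 3444254/37035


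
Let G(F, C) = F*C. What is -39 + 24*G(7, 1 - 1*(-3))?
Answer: 633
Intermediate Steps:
G(F, C) = C*F
-39 + 24*G(7, 1 - 1*(-3)) = -39 + 24*((1 - 1*(-3))*7) = -39 + 24*((1 + 3)*7) = -39 + 24*(4*7) = -39 + 24*28 = -39 + 672 = 633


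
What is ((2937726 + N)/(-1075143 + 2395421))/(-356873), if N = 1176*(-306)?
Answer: -1288935/235585785347 ≈ -5.4712e-6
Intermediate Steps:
N = -359856
((2937726 + N)/(-1075143 + 2395421))/(-356873) = ((2937726 - 359856)/(-1075143 + 2395421))/(-356873) = (2577870/1320278)*(-1/356873) = (2577870*(1/1320278))*(-1/356873) = (1288935/660139)*(-1/356873) = -1288935/235585785347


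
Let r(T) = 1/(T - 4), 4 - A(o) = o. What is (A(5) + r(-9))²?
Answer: 196/169 ≈ 1.1598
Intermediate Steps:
A(o) = 4 - o
r(T) = 1/(-4 + T)
(A(5) + r(-9))² = ((4 - 1*5) + 1/(-4 - 9))² = ((4 - 5) + 1/(-13))² = (-1 - 1/13)² = (-14/13)² = 196/169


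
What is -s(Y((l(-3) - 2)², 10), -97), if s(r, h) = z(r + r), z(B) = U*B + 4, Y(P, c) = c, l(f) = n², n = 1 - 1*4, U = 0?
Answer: -4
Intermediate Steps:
n = -3 (n = 1 - 4 = -3)
l(f) = 9 (l(f) = (-3)² = 9)
z(B) = 4 (z(B) = 0*B + 4 = 0 + 4 = 4)
s(r, h) = 4
-s(Y((l(-3) - 2)², 10), -97) = -1*4 = -4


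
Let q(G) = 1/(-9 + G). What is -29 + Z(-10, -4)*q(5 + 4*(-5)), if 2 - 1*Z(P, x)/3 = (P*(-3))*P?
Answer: -267/4 ≈ -66.750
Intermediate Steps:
Z(P, x) = 6 + 9*P**2 (Z(P, x) = 6 - 3*P*(-3)*P = 6 - 3*(-3*P)*P = 6 - (-9)*P**2 = 6 + 9*P**2)
-29 + Z(-10, -4)*q(5 + 4*(-5)) = -29 + (6 + 9*(-10)**2)/(-9 + (5 + 4*(-5))) = -29 + (6 + 9*100)/(-9 + (5 - 20)) = -29 + (6 + 900)/(-9 - 15) = -29 + 906/(-24) = -29 + 906*(-1/24) = -29 - 151/4 = -267/4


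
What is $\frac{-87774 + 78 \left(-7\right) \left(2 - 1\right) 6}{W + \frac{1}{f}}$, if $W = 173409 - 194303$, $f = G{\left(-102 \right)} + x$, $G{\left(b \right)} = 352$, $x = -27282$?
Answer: $\frac{2451976500}{562675421} \approx 4.3577$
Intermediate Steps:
$f = -26930$ ($f = 352 - 27282 = -26930$)
$W = -20894$ ($W = 173409 - 194303 = -20894$)
$\frac{-87774 + 78 \left(-7\right) \left(2 - 1\right) 6}{W + \frac{1}{f}} = \frac{-87774 + 78 \left(-7\right) \left(2 - 1\right) 6}{-20894 + \frac{1}{-26930}} = \frac{-87774 - 546 \cdot 1 \cdot 6}{-20894 - \frac{1}{26930}} = \frac{-87774 - 3276}{- \frac{562675421}{26930}} = \left(-87774 - 3276\right) \left(- \frac{26930}{562675421}\right) = \left(-91050\right) \left(- \frac{26930}{562675421}\right) = \frac{2451976500}{562675421}$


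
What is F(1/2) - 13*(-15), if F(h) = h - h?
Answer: 195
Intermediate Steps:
F(h) = 0
F(1/2) - 13*(-15) = 0 - 13*(-15) = 0 + 195 = 195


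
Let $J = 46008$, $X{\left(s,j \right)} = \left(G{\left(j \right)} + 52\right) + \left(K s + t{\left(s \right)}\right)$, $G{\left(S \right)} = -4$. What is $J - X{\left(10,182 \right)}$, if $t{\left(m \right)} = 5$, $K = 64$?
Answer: $45315$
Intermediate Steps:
$X{\left(s,j \right)} = 53 + 64 s$ ($X{\left(s,j \right)} = \left(-4 + 52\right) + \left(64 s + 5\right) = 48 + \left(5 + 64 s\right) = 53 + 64 s$)
$J - X{\left(10,182 \right)} = 46008 - \left(53 + 64 \cdot 10\right) = 46008 - \left(53 + 640\right) = 46008 - 693 = 45315$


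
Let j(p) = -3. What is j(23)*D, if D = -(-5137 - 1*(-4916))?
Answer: -663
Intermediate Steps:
D = 221 (D = -(-5137 + 4916) = -1*(-221) = 221)
j(23)*D = -3*221 = -663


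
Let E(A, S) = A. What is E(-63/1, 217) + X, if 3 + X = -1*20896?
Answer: -20962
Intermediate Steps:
X = -20899 (X = -3 - 1*20896 = -3 - 20896 = -20899)
E(-63/1, 217) + X = -63/1 - 20899 = -63*1 - 20899 = -63 - 20899 = -20962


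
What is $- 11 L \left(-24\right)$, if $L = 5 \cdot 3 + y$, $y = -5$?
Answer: $2640$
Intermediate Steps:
$L = 10$ ($L = 5 \cdot 3 - 5 = 15 - 5 = 10$)
$- 11 L \left(-24\right) = \left(-11\right) 10 \left(-24\right) = \left(-110\right) \left(-24\right) = 2640$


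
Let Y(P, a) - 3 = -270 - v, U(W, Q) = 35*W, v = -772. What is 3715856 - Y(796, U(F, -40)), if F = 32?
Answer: 3715351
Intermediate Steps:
Y(P, a) = 505 (Y(P, a) = 3 + (-270 - 1*(-772)) = 3 + (-270 + 772) = 3 + 502 = 505)
3715856 - Y(796, U(F, -40)) = 3715856 - 1*505 = 3715856 - 505 = 3715351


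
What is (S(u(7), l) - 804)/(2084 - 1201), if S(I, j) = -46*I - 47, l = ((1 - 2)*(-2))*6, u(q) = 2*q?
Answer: -1495/883 ≈ -1.6931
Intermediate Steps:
l = 12 (l = -1*(-2)*6 = 2*6 = 12)
S(I, j) = -47 - 46*I
(S(u(7), l) - 804)/(2084 - 1201) = ((-47 - 92*7) - 804)/(2084 - 1201) = ((-47 - 46*14) - 804)/883 = ((-47 - 644) - 804)*(1/883) = (-691 - 804)*(1/883) = -1495*1/883 = -1495/883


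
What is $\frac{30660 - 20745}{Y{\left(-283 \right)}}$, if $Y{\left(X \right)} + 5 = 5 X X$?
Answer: $\frac{661}{26696} \approx 0.02476$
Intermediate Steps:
$Y{\left(X \right)} = -5 + 5 X^{2}$ ($Y{\left(X \right)} = -5 + 5 X X = -5 + 5 X^{2}$)
$\frac{30660 - 20745}{Y{\left(-283 \right)}} = \frac{30660 - 20745}{-5 + 5 \left(-283\right)^{2}} = \frac{9915}{-5 + 5 \cdot 80089} = \frac{9915}{-5 + 400445} = \frac{9915}{400440} = 9915 \cdot \frac{1}{400440} = \frac{661}{26696}$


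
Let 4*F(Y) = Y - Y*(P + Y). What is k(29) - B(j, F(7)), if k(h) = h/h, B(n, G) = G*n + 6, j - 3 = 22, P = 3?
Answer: 1555/4 ≈ 388.75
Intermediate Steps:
F(Y) = Y/4 - Y*(3 + Y)/4 (F(Y) = (Y - Y*(3 + Y))/4 = Y/4 - Y*(3 + Y)/4)
j = 25 (j = 3 + 22 = 25)
B(n, G) = 6 + G*n
k(h) = 1
k(29) - B(j, F(7)) = 1 - (6 - 1/4*7*(2 + 7)*25) = 1 - (6 - 1/4*7*9*25) = 1 - (6 - 63/4*25) = 1 - (6 - 1575/4) = 1 - 1*(-1551/4) = 1 + 1551/4 = 1555/4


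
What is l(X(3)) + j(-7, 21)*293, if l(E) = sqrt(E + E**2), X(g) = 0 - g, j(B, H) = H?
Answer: 6153 + sqrt(6) ≈ 6155.5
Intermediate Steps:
X(g) = -g
l(X(3)) + j(-7, 21)*293 = sqrt((-1*3)*(1 - 1*3)) + 21*293 = sqrt(-3*(1 - 3)) + 6153 = sqrt(-3*(-2)) + 6153 = sqrt(6) + 6153 = 6153 + sqrt(6)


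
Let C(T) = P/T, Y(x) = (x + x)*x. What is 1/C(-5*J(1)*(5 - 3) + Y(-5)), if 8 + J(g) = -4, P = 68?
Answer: 5/2 ≈ 2.5000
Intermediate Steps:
J(g) = -12 (J(g) = -8 - 4 = -12)
Y(x) = 2*x² (Y(x) = (2*x)*x = 2*x²)
C(T) = 68/T
1/C(-5*J(1)*(5 - 3) + Y(-5)) = 1/(68/(-(-60)*(5 - 3) + 2*(-5)²)) = 1/(68/(-(-60)*2 + 2*25)) = 1/(68/(-5*(-24) + 50)) = 1/(68/(120 + 50)) = 1/(68/170) = 1/(68*(1/170)) = 1/(⅖) = 5/2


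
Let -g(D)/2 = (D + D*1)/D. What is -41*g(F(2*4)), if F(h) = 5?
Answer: 164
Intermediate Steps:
g(D) = -4 (g(D) = -2*(D + D*1)/D = -2*(D + D)/D = -2*2*D/D = -2*2 = -4)
-41*g(F(2*4)) = -41*(-4) = 164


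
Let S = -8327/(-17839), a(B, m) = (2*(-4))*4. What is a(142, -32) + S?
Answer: -562521/17839 ≈ -31.533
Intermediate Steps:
a(B, m) = -32 (a(B, m) = -8*4 = -32)
S = 8327/17839 (S = -8327*(-1/17839) = 8327/17839 ≈ 0.46679)
a(142, -32) + S = -32 + 8327/17839 = -562521/17839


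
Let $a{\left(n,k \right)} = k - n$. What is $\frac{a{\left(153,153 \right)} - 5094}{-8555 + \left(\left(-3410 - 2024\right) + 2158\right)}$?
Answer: $\frac{5094}{11831} \approx 0.43056$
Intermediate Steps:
$\frac{a{\left(153,153 \right)} - 5094}{-8555 + \left(\left(-3410 - 2024\right) + 2158\right)} = \frac{\left(153 - 153\right) - 5094}{-8555 + \left(\left(-3410 - 2024\right) + 2158\right)} = \frac{\left(153 - 153\right) - 5094}{-8555 + \left(-5434 + 2158\right)} = \frac{0 - 5094}{-8555 - 3276} = - \frac{5094}{-11831} = \left(-5094\right) \left(- \frac{1}{11831}\right) = \frac{5094}{11831}$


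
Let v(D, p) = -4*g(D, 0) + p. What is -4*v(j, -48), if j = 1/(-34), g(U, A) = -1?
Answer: 176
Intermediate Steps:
j = -1/34 ≈ -0.029412
v(D, p) = 4 + p (v(D, p) = -4*(-1) + p = 4 + p)
-4*v(j, -48) = -4*(4 - 48) = -4*(-44) = 176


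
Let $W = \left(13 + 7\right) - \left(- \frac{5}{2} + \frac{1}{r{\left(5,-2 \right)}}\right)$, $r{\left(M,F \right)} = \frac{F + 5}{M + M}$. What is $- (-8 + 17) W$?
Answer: $- \frac{345}{2} \approx -172.5$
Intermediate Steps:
$r{\left(M,F \right)} = \frac{5 + F}{2 M}$
$W = \frac{115}{6}$ ($W = \left(13 + 7\right) - \left(- \frac{5}{2} + \frac{1}{\frac{1}{2} \cdot \frac{1}{5} \left(5 - 2\right)}\right) = 20 - \left(- \frac{5}{2} + \frac{1}{\frac{1}{2} \cdot \frac{1}{5} \cdot 3}\right) = 20 + \left(\frac{5}{2} - \frac{1}{\frac{3}{10}}\right) = 20 + \left(\frac{5}{2} - \frac{10}{3}\right) = 20 - \frac{5}{6} = \frac{115}{6} \approx 19.167$)
$- (-8 + 17) W = - (-8 + 17) \frac{115}{6} = \left(-1\right) 9 \cdot \frac{115}{6} = \left(-9\right) \frac{115}{6} = - \frac{345}{2}$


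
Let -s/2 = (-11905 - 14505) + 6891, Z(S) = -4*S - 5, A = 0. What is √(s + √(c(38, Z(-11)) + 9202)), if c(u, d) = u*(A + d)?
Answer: √(39038 + 2*√2671) ≈ 197.84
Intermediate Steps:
Z(S) = -5 - 4*S
c(u, d) = d*u (c(u, d) = u*(0 + d) = u*d = d*u)
s = 39038 (s = -2*((-11905 - 14505) + 6891) = -2*(-26410 + 6891) = -2*(-19519) = 39038)
√(s + √(c(38, Z(-11)) + 9202)) = √(39038 + √((-5 - 4*(-11))*38 + 9202)) = √(39038 + √((-5 + 44)*38 + 9202)) = √(39038 + √(39*38 + 9202)) = √(39038 + √(1482 + 9202)) = √(39038 + √10684) = √(39038 + 2*√2671)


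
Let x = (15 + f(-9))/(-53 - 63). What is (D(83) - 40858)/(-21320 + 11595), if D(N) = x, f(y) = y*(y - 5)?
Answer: 4739669/1128100 ≈ 4.2015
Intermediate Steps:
f(y) = y*(-5 + y)
x = -141/116 (x = (15 - 9*(-5 - 9))/(-53 - 63) = (15 - 9*(-14))/(-116) = (15 + 126)*(-1/116) = 141*(-1/116) = -141/116 ≈ -1.2155)
D(N) = -141/116
(D(83) - 40858)/(-21320 + 11595) = (-141/116 - 40858)/(-21320 + 11595) = -4739669/116/(-9725) = -4739669/116*(-1/9725) = 4739669/1128100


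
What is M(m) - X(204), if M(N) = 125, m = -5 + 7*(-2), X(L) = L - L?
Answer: 125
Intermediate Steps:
X(L) = 0
m = -19 (m = -5 - 14 = -19)
M(m) - X(204) = 125 - 1*0 = 125 + 0 = 125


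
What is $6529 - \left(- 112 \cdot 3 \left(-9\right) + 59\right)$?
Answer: $3446$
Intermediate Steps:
$6529 - \left(- 112 \cdot 3 \left(-9\right) + 59\right) = 6529 - \left(\left(-112\right) \left(-27\right) + 59\right) = 6529 - \left(3024 + 59\right) = 6529 - 3083 = 3446$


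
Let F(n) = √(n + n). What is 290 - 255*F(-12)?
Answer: 290 - 510*I*√6 ≈ 290.0 - 1249.2*I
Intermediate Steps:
F(n) = √2*√n (F(n) = √(2*n) = √2*√n)
290 - 255*F(-12) = 290 - 255*√2*√(-12) = 290 - 255*√2*2*I*√3 = 290 - 510*I*√6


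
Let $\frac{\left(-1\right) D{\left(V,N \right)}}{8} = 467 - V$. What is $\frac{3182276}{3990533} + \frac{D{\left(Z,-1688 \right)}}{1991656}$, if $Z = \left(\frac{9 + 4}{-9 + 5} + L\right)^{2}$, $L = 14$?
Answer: $\frac{12653559411053}{15895537985296} \approx 0.79604$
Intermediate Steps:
$Z = \frac{1849}{16}$ ($Z = \left(\frac{9 + 4}{-9 + 5} + 14\right)^{2} = \left(\frac{13}{-4} + 14\right)^{2} = \left(13 \left(- \frac{1}{4}\right) + 14\right)^{2} = \left(- \frac{13}{4} + 14\right)^{2} = \left(\frac{43}{4}\right)^{2} = \frac{1849}{16} \approx 115.56$)
$D{\left(V,N \right)} = -3736 + 8 V$ ($D{\left(V,N \right)} = - 8 \left(467 - V\right) = -3736 + 8 V$)
$\frac{3182276}{3990533} + \frac{D{\left(Z,-1688 \right)}}{1991656} = \frac{3182276}{3990533} + \frac{-3736 + 8 \cdot \frac{1849}{16}}{1991656} = 3182276 \cdot \frac{1}{3990533} + \left(-3736 + \frac{1849}{2}\right) \frac{1}{1991656} = \frac{3182276}{3990533} - \frac{5623}{3983312} = \frac{12653559411053}{15895537985296}$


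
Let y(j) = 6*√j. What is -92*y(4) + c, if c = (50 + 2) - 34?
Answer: -1086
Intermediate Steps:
c = 18 (c = 52 - 34 = 18)
-92*y(4) + c = -552*√4 + 18 = -552*2 + 18 = -92*12 + 18 = -1104 + 18 = -1086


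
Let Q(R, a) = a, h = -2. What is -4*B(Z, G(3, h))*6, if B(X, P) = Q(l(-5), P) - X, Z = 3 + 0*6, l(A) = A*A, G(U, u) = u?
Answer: 120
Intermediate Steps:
l(A) = A²
Z = 3 (Z = 3 + 0 = 3)
B(X, P) = P - X
-4*B(Z, G(3, h))*6 = -4*(-2 - 1*3)*6 = -4*(-2 - 3)*6 = -4*(-5)*6 = 20*6 = 120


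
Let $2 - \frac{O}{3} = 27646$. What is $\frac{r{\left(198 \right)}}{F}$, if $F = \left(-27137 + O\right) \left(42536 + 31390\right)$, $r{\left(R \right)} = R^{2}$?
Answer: $- \frac{726}{150684461} \approx -4.818 \cdot 10^{-6}$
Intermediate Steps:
$O = -82932$ ($O = 6 - 82938 = -82932$)
$F = -8136960894$ ($F = \left(-27137 - 82932\right) \left(42536 + 31390\right) = \left(-110069\right) 73926 = -8136960894$)
$\frac{r{\left(198 \right)}}{F} = \frac{198^{2}}{-8136960894} = 39204 \left(- \frac{1}{8136960894}\right) = - \frac{726}{150684461}$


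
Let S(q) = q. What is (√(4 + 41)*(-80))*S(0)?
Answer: 0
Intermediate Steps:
(√(4 + 41)*(-80))*S(0) = (√(4 + 41)*(-80))*0 = (√45*(-80))*0 = ((3*√5)*(-80))*0 = -240*√5*0 = 0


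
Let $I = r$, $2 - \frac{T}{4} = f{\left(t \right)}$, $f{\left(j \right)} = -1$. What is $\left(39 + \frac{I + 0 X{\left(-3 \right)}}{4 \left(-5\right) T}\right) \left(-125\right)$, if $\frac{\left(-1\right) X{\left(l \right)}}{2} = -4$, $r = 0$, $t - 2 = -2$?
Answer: $-4875$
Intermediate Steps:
$t = 0$ ($t = 2 - 2 = 0$)
$T = 12$ ($T = 8 - -4 = 8 + 4 = 12$)
$X{\left(l \right)} = 8$ ($X{\left(l \right)} = \left(-2\right) \left(-4\right) = 8$)
$I = 0$
$\left(39 + \frac{I + 0 X{\left(-3 \right)}}{4 \left(-5\right) T}\right) \left(-125\right) = \left(39 + \frac{0 + 0 \cdot 8}{4 \left(-5\right) 12}\right) \left(-125\right) = \left(39 + \frac{0 + 0}{\left(-20\right) 12}\right) \left(-125\right) = \left(39 + \frac{0}{-240}\right) \left(-125\right) = \left(39 + 0 \left(- \frac{1}{240}\right)\right) \left(-125\right) = \left(39 + 0\right) \left(-125\right) = 39 \left(-125\right) = -4875$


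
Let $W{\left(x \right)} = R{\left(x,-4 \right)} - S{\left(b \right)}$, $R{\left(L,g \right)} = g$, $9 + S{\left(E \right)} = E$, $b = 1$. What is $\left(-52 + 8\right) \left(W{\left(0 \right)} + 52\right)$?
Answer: $-2464$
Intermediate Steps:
$S{\left(E \right)} = -9 + E$
$W{\left(x \right)} = 4$ ($W{\left(x \right)} = -4 - \left(-9 + 1\right) = -4 - -8 = -4 + 8 = 4$)
$\left(-52 + 8\right) \left(W{\left(0 \right)} + 52\right) = \left(-52 + 8\right) \left(4 + 52\right) = \left(-44\right) 56 = -2464$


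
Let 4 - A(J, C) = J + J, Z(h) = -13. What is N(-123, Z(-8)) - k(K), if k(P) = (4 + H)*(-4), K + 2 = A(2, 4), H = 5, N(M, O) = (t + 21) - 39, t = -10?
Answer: 8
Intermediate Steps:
N(M, O) = -28 (N(M, O) = (-10 + 21) - 39 = 11 - 39 = -28)
A(J, C) = 4 - 2*J (A(J, C) = 4 - (J + J) = 4 - 2*J)
K = -2 (K = -2 + (4 - 2*2) = -2 + (4 - 4) = -2 + 0 = -2)
k(P) = -36 (k(P) = (4 + 5)*(-4) = 9*(-4) = -36)
N(-123, Z(-8)) - k(K) = -28 - 1*(-36) = -28 + 36 = 8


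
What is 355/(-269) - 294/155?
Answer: -134111/41695 ≈ -3.2165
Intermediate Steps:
355/(-269) - 294/155 = 355*(-1/269) - 294*1/155 = -355/269 - 294/155 = -134111/41695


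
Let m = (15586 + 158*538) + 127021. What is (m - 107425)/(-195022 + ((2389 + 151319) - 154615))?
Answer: -120186/195929 ≈ -0.61342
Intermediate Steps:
m = 227611 (m = (15586 + 85004) + 127021 = 100590 + 127021 = 227611)
(m - 107425)/(-195022 + ((2389 + 151319) - 154615)) = (227611 - 107425)/(-195022 + ((2389 + 151319) - 154615)) = 120186/(-195022 + (153708 - 154615)) = 120186/(-195022 - 907) = 120186/(-195929) = 120186*(-1/195929) = -120186/195929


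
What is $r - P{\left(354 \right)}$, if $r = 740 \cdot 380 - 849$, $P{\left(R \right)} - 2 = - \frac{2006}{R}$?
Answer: $\frac{841064}{3} \approx 2.8035 \cdot 10^{5}$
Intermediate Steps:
$P{\left(R \right)} = 2 - \frac{2006}{R}$
$r = 280351$ ($r = 281200 - 849 = 280351$)
$r - P{\left(354 \right)} = 280351 - \left(2 - \frac{2006}{354}\right) = 280351 - \left(2 - \frac{17}{3}\right) = 280351 - - \frac{11}{3} = 280351 + \frac{11}{3} = \frac{841064}{3}$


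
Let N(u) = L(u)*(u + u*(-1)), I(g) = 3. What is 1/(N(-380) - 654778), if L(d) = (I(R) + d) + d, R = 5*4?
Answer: -1/654778 ≈ -1.5272e-6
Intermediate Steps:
R = 20
L(d) = 3 + 2*d (L(d) = (3 + d) + d = 3 + 2*d)
N(u) = 0 (N(u) = (3 + 2*u)*(u + u*(-1)) = (3 + 2*u)*(u - u) = (3 + 2*u)*0 = 0)
1/(N(-380) - 654778) = 1/(0 - 654778) = 1/(-654778) = -1/654778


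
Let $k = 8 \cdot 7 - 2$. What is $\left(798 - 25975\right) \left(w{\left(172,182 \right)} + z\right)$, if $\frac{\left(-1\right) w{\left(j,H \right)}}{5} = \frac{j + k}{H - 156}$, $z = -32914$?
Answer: $\frac{10787010119}{13} \approx 8.2977 \cdot 10^{8}$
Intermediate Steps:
$k = 54$ ($k = 56 - 2 = 54$)
$w{\left(j,H \right)} = - \frac{5 \left(54 + j\right)}{-156 + H}$ ($w{\left(j,H \right)} = - 5 \frac{j + 54}{H - 156} = - 5 \frac{54 + j}{-156 + H} = - \frac{5 \left(54 + j\right)}{-156 + H}$)
$\left(798 - 25975\right) \left(w{\left(172,182 \right)} + z\right) = \left(798 - 25975\right) \left(\frac{5 \left(-54 - 172\right)}{-156 + 182} - 32914\right) = - 25177 \left(\frac{5 \left(-54 - 172\right)}{26} - 32914\right) = - 25177 \left(5 \cdot \frac{1}{26} \left(-226\right) - 32914\right) = - 25177 \left(- \frac{565}{13} - 32914\right) = \left(-25177\right) \left(- \frac{428447}{13}\right) = \frac{10787010119}{13}$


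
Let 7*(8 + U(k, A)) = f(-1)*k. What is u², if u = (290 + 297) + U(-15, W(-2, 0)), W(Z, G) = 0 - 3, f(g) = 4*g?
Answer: 16916769/49 ≈ 3.4524e+5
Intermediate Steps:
W(Z, G) = -3
U(k, A) = -8 - 4*k/7 (U(k, A) = -8 + ((4*(-1))*k)/7 = -8 + (-4*k)/7 = -8 - 4*k/7)
u = 4113/7 (u = (290 + 297) + (-8 - 4/7*(-15)) = 587 + (-8 + 60/7) = 587 + 4/7 = 4113/7 ≈ 587.57)
u² = (4113/7)² = 16916769/49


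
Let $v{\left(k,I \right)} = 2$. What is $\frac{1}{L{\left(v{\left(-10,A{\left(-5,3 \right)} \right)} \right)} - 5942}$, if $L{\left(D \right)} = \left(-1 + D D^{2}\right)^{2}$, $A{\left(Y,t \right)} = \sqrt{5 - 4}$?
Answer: $- \frac{1}{5893} \approx -0.00016969$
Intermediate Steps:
$A{\left(Y,t \right)} = 1$ ($A{\left(Y,t \right)} = \sqrt{1} = 1$)
$L{\left(D \right)} = \left(-1 + D^{3}\right)^{2}$
$\frac{1}{L{\left(v{\left(-10,A{\left(-5,3 \right)} \right)} \right)} - 5942} = \frac{1}{\left(-1 + 2^{3}\right)^{2} - 5942} = \frac{1}{\left(-1 + 8\right)^{2} - 5942} = \frac{1}{7^{2} - 5942} = \frac{1}{49 - 5942} = \frac{1}{-5893} = - \frac{1}{5893}$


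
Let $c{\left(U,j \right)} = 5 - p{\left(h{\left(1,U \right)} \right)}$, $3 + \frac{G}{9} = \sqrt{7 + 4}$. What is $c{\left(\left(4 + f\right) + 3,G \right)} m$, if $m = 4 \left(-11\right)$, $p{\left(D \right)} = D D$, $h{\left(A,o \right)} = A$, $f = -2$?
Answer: $-176$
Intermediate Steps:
$p{\left(D \right)} = D^{2}$
$G = -27 + 9 \sqrt{11}$ ($G = -27 + 9 \sqrt{7 + 4} = -27 + 9 \sqrt{11} \approx 2.8496$)
$m = -44$
$c{\left(U,j \right)} = 4$ ($c{\left(U,j \right)} = 5 - 1^{2} = 5 - 1 = 4$)
$c{\left(\left(4 + f\right) + 3,G \right)} m = 4 \left(-44\right) = -176$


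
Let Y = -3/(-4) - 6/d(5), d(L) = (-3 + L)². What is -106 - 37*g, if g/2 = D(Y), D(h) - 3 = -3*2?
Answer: 116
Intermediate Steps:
Y = -¾ (Y = -3/(-4) - 6/(-3 + 5)² = -3*(-¼) - 6/(2²) = ¾ - 6/4 = ¾ - 6*¼ = ¾ - 3/2 = -¾ ≈ -0.75000)
D(h) = -3 (D(h) = 3 - 3*2 = 3 - 6 = -3)
g = -6 (g = 2*(-3) = -6)
-106 - 37*g = -106 - 37*(-6) = -106 + 222 = 116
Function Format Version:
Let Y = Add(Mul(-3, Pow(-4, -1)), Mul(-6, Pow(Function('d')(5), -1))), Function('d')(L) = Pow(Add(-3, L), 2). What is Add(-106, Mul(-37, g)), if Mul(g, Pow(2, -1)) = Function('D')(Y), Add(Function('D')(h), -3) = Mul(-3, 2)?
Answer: 116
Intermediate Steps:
Y = Rational(-3, 4) (Y = Add(Mul(-3, Pow(-4, -1)), Mul(-6, Pow(Pow(Add(-3, 5), 2), -1))) = Add(Mul(-3, Rational(-1, 4)), Mul(-6, Pow(Pow(2, 2), -1))) = Add(Rational(3, 4), Mul(-6, Pow(4, -1))) = Add(Rational(3, 4), Mul(-6, Rational(1, 4))) = Add(Rational(3, 4), Rational(-3, 2)) = Rational(-3, 4) ≈ -0.75000)
Function('D')(h) = -3 (Function('D')(h) = Add(3, Mul(-3, 2)) = Add(3, -6) = -3)
g = -6 (g = Mul(2, -3) = -6)
Add(-106, Mul(-37, g)) = Add(-106, Mul(-37, -6)) = Add(-106, 222) = 116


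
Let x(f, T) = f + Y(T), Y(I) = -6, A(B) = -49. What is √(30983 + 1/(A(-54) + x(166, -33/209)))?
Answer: 7*√7790646/111 ≈ 176.02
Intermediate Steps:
x(f, T) = -6 + f (x(f, T) = f - 6 = -6 + f)
√(30983 + 1/(A(-54) + x(166, -33/209))) = √(30983 + 1/(-49 + (-6 + 166))) = √(30983 + 1/(-49 + 160)) = √(30983 + 1/111) = √(3439114/111) = 7*√7790646/111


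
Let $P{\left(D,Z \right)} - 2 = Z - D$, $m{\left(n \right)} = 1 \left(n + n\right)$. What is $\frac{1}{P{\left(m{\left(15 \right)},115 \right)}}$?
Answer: $\frac{1}{87} \approx 0.011494$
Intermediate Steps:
$m{\left(n \right)} = 2 n$ ($m{\left(n \right)} = 1 \cdot 2 n = 2 n$)
$P{\left(D,Z \right)} = 2 + Z - D$ ($P{\left(D,Z \right)} = 2 - \left(D - Z\right) = 2 + Z - D$)
$\frac{1}{P{\left(m{\left(15 \right)},115 \right)}} = \frac{1}{2 + 115 - 2 \cdot 15} = \frac{1}{2 + 115 - 30} = \frac{1}{87}$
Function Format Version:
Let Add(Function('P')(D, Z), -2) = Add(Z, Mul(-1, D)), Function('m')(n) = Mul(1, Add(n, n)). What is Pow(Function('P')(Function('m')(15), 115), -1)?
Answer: Rational(1, 87) ≈ 0.011494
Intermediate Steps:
Function('m')(n) = Mul(2, n) (Function('m')(n) = Mul(1, Mul(2, n)) = Mul(2, n))
Function('P')(D, Z) = Add(2, Z, Mul(-1, D)) (Function('P')(D, Z) = Add(2, Add(Z, Mul(-1, D))) = Add(2, Z, Mul(-1, D)))
Pow(Function('P')(Function('m')(15), 115), -1) = Pow(Add(2, 115, Mul(-1, Mul(2, 15))), -1) = Pow(Add(2, 115, Mul(-1, 30)), -1) = Pow(Add(2, 115, -30), -1) = Pow(87, -1) = Rational(1, 87)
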